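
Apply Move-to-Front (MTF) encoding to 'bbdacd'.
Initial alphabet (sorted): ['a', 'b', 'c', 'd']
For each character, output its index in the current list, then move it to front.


MTF encoding:
'b': index 1 in ['a', 'b', 'c', 'd'] -> ['b', 'a', 'c', 'd']
'b': index 0 in ['b', 'a', 'c', 'd'] -> ['b', 'a', 'c', 'd']
'd': index 3 in ['b', 'a', 'c', 'd'] -> ['d', 'b', 'a', 'c']
'a': index 2 in ['d', 'b', 'a', 'c'] -> ['a', 'd', 'b', 'c']
'c': index 3 in ['a', 'd', 'b', 'c'] -> ['c', 'a', 'd', 'b']
'd': index 2 in ['c', 'a', 'd', 'b'] -> ['d', 'c', 'a', 'b']


Output: [1, 0, 3, 2, 3, 2]


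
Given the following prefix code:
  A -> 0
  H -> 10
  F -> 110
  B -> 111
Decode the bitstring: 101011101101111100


Decoding step by step:
Bits 10 -> H
Bits 10 -> H
Bits 111 -> B
Bits 0 -> A
Bits 110 -> F
Bits 111 -> B
Bits 110 -> F
Bits 0 -> A


Decoded message: HHBAFBFA


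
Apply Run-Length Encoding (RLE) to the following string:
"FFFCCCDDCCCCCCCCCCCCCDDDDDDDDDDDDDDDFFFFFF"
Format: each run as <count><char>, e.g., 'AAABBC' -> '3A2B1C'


Scanning runs left to right:
  i=0: run of 'F' x 3 -> '3F'
  i=3: run of 'C' x 3 -> '3C'
  i=6: run of 'D' x 2 -> '2D'
  i=8: run of 'C' x 13 -> '13C'
  i=21: run of 'D' x 15 -> '15D'
  i=36: run of 'F' x 6 -> '6F'

RLE = 3F3C2D13C15D6F


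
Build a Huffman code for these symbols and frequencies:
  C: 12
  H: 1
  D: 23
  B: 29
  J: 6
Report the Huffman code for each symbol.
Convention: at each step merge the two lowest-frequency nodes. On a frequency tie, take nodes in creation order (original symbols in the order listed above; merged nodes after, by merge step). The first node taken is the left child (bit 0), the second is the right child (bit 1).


Huffman tree construction:
Step 1: Merge H(1) + J(6) = 7
Step 2: Merge (H+J)(7) + C(12) = 19
Step 3: Merge ((H+J)+C)(19) + D(23) = 42
Step 4: Merge B(29) + (((H+J)+C)+D)(42) = 71
Read each symbol's code off the tree from the root (left child = 0, right child = 1).

Codes:
  C: 101 (length 3)
  H: 1000 (length 4)
  D: 11 (length 2)
  B: 0 (length 1)
  J: 1001 (length 4)
Average code length: 139/71 = 1.9577 bits/symbol


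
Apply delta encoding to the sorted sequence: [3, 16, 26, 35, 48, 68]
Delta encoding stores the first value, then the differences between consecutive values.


First value: 3
Deltas:
  16 - 3 = 13
  26 - 16 = 10
  35 - 26 = 9
  48 - 35 = 13
  68 - 48 = 20


Delta encoded: [3, 13, 10, 9, 13, 20]


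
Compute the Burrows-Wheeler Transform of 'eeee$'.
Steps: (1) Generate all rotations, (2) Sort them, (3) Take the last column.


Rotations (sorted):
  0: $eeee -> last char: e
  1: e$eee -> last char: e
  2: ee$ee -> last char: e
  3: eee$e -> last char: e
  4: eeee$ -> last char: $


BWT = eeee$


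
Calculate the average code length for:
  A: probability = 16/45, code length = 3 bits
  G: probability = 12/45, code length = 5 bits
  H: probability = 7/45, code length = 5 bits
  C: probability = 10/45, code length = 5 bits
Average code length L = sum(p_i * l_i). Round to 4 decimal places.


Weighted contributions p_i * l_i:
  A: (16/45) * 3 = 48/45
  G: (12/45) * 5 = 60/45
  H: (7/45) * 5 = 35/45
  C: (10/45) * 5 = 50/45
Sum = (48 + 60 + 35 + 50)/45 = 193/45

L = 193/45 = 4.2889 bits/symbol


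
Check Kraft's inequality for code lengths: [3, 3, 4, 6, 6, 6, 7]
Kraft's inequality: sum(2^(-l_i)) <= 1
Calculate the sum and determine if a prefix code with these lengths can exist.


Sum = 2^(-3) + 2^(-3) + 2^(-4) + 2^(-6) + 2^(-6) + 2^(-6) + 2^(-7)
    = 0.125 + 0.125 + 0.0625 + 0.015625 + 0.015625 + 0.015625 + 0.0078125
    = 47/128 = 0.3671875
Since 0.3671875 <= 1, Kraft's inequality IS satisfied.
A prefix code with these lengths CAN exist.

Kraft sum = 0.3671875. Satisfied.


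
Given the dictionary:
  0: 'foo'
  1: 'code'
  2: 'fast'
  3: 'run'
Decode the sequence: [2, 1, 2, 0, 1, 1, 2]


Look up each index in the dictionary:
  2 -> 'fast'
  1 -> 'code'
  2 -> 'fast'
  0 -> 'foo'
  1 -> 'code'
  1 -> 'code'
  2 -> 'fast'

Decoded: "fast code fast foo code code fast"


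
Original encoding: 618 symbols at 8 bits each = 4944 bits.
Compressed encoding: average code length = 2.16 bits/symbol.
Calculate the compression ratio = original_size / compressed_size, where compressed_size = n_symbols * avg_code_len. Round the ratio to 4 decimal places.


original_size = n_symbols * orig_bits = 618 * 8 = 4944 bits
compressed_size = n_symbols * avg_code_len = 618 * 2.16 = 1334.88 bits
ratio = original_size / compressed_size = 4944 / 1334.88 = 3.7037

Compression ratio = 3.7037


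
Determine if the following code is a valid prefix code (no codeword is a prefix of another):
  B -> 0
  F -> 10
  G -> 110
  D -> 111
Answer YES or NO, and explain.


Checking each pair (does one codeword prefix another?):
  B='0' vs F='10': no prefix
  B='0' vs G='110': no prefix
  B='0' vs D='111': no prefix
  F='10' vs B='0': no prefix
  F='10' vs G='110': no prefix
  F='10' vs D='111': no prefix
  G='110' vs B='0': no prefix
  G='110' vs F='10': no prefix
  G='110' vs D='111': no prefix
  D='111' vs B='0': no prefix
  D='111' vs F='10': no prefix
  D='111' vs G='110': no prefix
No violation found over all pairs.

YES -- this is a valid prefix code. No codeword is a prefix of any other codeword.


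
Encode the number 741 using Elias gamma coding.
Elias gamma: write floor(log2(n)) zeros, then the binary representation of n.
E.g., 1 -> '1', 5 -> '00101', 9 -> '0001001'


num_bits = floor(log2(741)) + 1 = 10
leading_zeros = num_bits - 1 = 9
binary(741) = 1011100101

Elias gamma(741) = '000000000' + '1011100101' = 0000000001011100101 (19 bits)


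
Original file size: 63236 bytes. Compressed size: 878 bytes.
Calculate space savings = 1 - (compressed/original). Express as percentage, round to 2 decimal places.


ratio = compressed/original = 878/63236 = 0.013884
savings = 1 - ratio = 1 - 0.013884 = 0.986116
as a percentage: 0.986116 * 100 = 98.61%

Space savings = 1 - 878/63236 = 98.61%


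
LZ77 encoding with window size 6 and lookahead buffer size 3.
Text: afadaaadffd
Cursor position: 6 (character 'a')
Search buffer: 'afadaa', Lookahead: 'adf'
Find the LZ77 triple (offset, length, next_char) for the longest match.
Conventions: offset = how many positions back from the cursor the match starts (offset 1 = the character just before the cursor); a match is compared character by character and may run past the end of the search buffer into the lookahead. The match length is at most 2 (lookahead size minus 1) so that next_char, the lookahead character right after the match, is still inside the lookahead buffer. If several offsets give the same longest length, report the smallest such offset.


Try each offset into the search buffer:
  offset=1 (pos 5, char 'a'): match length 1
  offset=2 (pos 4, char 'a'): match length 1
  offset=3 (pos 3, char 'd'): match length 0
  offset=4 (pos 2, char 'a'): match length 2
  offset=5 (pos 1, char 'f'): match length 0
  offset=6 (pos 0, char 'a'): match length 1
Longest match has length 2 at offset 4.
next_char = character at position 6 + 2 = 8 -> 'f'

Best match: offset=4, length=2 (matching 'ad' starting at position 2)
LZ77 triple: (4, 2, 'f')


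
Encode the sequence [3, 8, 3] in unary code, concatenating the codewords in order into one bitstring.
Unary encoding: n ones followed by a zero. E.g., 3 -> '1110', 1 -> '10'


Encode each number as n ones followed by a terminating 0:
  3 -> 1110 (4 bits)
  8 -> 111111110 (9 bits)
  3 -> 1110 (4 bits)
Total length = 4 + 9 + 4 = 17 bits.

Unary([3, 8, 3]) = 11101111111101110 (17 bits)


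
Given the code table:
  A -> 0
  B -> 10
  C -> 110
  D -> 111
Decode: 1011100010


Decoding:
10 -> B
111 -> D
0 -> A
0 -> A
0 -> A
10 -> B


Result: BDAAAB


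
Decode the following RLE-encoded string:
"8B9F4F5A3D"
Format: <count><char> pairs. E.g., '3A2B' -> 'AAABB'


Expanding each <count><char> pair:
  8B -> 'BBBBBBBB'
  9F -> 'FFFFFFFFF'
  4F -> 'FFFF'
  5A -> 'AAAAA'
  3D -> 'DDD'

Decoded = BBBBBBBBFFFFFFFFFFFFFAAAAADDD


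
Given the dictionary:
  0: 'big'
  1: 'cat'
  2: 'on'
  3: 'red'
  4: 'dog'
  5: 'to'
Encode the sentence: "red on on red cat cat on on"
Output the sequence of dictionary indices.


Look up each word in the dictionary:
  'red' -> 3
  'on' -> 2
  'on' -> 2
  'red' -> 3
  'cat' -> 1
  'cat' -> 1
  'on' -> 2
  'on' -> 2

Encoded: [3, 2, 2, 3, 1, 1, 2, 2]


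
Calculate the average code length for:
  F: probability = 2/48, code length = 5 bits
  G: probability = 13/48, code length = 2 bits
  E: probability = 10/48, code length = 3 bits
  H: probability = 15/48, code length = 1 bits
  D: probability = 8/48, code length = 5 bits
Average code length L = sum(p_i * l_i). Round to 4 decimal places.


Weighted contributions p_i * l_i:
  F: (2/48) * 5 = 10/48
  G: (13/48) * 2 = 26/48
  E: (10/48) * 3 = 30/48
  H: (15/48) * 1 = 15/48
  D: (8/48) * 5 = 40/48
Sum = (10 + 26 + 30 + 15 + 40)/48 = 121/48

L = 121/48 = 2.5208 bits/symbol


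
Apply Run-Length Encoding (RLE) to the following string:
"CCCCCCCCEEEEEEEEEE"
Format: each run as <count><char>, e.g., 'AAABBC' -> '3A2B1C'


Scanning runs left to right:
  i=0: run of 'C' x 8 -> '8C'
  i=8: run of 'E' x 10 -> '10E'

RLE = 8C10E


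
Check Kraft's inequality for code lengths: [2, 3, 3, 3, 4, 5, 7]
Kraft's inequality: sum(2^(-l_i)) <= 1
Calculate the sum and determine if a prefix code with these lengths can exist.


Sum = 2^(-2) + 2^(-3) + 2^(-3) + 2^(-3) + 2^(-4) + 2^(-5) + 2^(-7)
    = 0.25 + 0.125 + 0.125 + 0.125 + 0.0625 + 0.03125 + 0.0078125
    = 93/128 = 0.7265625
Since 0.7265625 <= 1, Kraft's inequality IS satisfied.
A prefix code with these lengths CAN exist.

Kraft sum = 0.7265625. Satisfied.


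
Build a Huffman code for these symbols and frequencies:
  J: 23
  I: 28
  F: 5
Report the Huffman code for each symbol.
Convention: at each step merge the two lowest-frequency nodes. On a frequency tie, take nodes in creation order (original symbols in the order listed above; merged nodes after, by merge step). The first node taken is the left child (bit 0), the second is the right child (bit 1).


Huffman tree construction:
Step 1: Merge F(5) + J(23) = 28
Step 2: Merge I(28) + (F+J)(28) = 56
Read each symbol's code off the tree from the root (left child = 0, right child = 1).

Codes:
  J: 11 (length 2)
  I: 0 (length 1)
  F: 10 (length 2)
Average code length: 84/56 = 1.5000 bits/symbol


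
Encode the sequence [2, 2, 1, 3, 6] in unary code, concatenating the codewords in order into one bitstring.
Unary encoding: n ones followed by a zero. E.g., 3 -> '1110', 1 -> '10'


Encode each number as n ones followed by a terminating 0:
  2 -> 110 (3 bits)
  2 -> 110 (3 bits)
  1 -> 10 (2 bits)
  3 -> 1110 (4 bits)
  6 -> 1111110 (7 bits)
Total length = 3 + 3 + 2 + 4 + 7 = 19 bits.

Unary([2, 2, 1, 3, 6]) = 1101101011101111110 (19 bits)


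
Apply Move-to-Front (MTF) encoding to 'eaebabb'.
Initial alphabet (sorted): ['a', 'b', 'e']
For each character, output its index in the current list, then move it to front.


MTF encoding:
'e': index 2 in ['a', 'b', 'e'] -> ['e', 'a', 'b']
'a': index 1 in ['e', 'a', 'b'] -> ['a', 'e', 'b']
'e': index 1 in ['a', 'e', 'b'] -> ['e', 'a', 'b']
'b': index 2 in ['e', 'a', 'b'] -> ['b', 'e', 'a']
'a': index 2 in ['b', 'e', 'a'] -> ['a', 'b', 'e']
'b': index 1 in ['a', 'b', 'e'] -> ['b', 'a', 'e']
'b': index 0 in ['b', 'a', 'e'] -> ['b', 'a', 'e']


Output: [2, 1, 1, 2, 2, 1, 0]


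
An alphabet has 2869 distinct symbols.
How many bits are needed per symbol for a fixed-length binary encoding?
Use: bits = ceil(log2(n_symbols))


log2(2869) = 11.4863
Bracket: 2^11 = 2048 < 2869 <= 2^12 = 4096
So ceil(log2(2869)) = 12

bits = ceil(log2(2869)) = ceil(11.4863) = 12 bits


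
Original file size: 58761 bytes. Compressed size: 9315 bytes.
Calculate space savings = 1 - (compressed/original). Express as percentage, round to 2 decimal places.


ratio = compressed/original = 9315/58761 = 0.158524
savings = 1 - ratio = 1 - 0.158524 = 0.841476
as a percentage: 0.841476 * 100 = 84.15%

Space savings = 1 - 9315/58761 = 84.15%


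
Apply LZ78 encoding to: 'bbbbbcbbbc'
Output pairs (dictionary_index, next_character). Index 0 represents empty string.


LZ78 encoding steps:
Dictionary: {0: ''}
Step 1: w='' (idx 0), next='b' -> output (0, 'b'), add 'b' as idx 1
Step 2: w='b' (idx 1), next='b' -> output (1, 'b'), add 'bb' as idx 2
Step 3: w='bb' (idx 2), next='c' -> output (2, 'c'), add 'bbc' as idx 3
Step 4: w='bb' (idx 2), next='b' -> output (2, 'b'), add 'bbb' as idx 4
Step 5: w='' (idx 0), next='c' -> output (0, 'c'), add 'c' as idx 5


Encoded: [(0, 'b'), (1, 'b'), (2, 'c'), (2, 'b'), (0, 'c')]


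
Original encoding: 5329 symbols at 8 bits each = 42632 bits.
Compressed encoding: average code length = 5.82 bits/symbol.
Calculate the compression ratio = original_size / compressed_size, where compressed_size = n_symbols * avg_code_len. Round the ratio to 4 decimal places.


original_size = n_symbols * orig_bits = 5329 * 8 = 42632 bits
compressed_size = n_symbols * avg_code_len = 5329 * 5.82 = 31014.78 bits
ratio = original_size / compressed_size = 42632 / 31014.78 = 1.3746

Compression ratio = 1.3746


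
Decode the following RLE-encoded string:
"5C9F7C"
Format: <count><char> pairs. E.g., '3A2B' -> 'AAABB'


Expanding each <count><char> pair:
  5C -> 'CCCCC'
  9F -> 'FFFFFFFFF'
  7C -> 'CCCCCCC'

Decoded = CCCCCFFFFFFFFFCCCCCCC


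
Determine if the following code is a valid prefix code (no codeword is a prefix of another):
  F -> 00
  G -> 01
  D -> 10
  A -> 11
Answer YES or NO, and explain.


Checking each pair (does one codeword prefix another?):
  F='00' vs G='01': no prefix
  F='00' vs D='10': no prefix
  F='00' vs A='11': no prefix
  G='01' vs F='00': no prefix
  G='01' vs D='10': no prefix
  G='01' vs A='11': no prefix
  D='10' vs F='00': no prefix
  D='10' vs G='01': no prefix
  D='10' vs A='11': no prefix
  A='11' vs F='00': no prefix
  A='11' vs G='01': no prefix
  A='11' vs D='10': no prefix
No violation found over all pairs.

YES -- this is a valid prefix code. No codeword is a prefix of any other codeword.


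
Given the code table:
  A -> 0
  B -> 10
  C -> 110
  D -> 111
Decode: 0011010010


Decoding:
0 -> A
0 -> A
110 -> C
10 -> B
0 -> A
10 -> B


Result: AACBAB


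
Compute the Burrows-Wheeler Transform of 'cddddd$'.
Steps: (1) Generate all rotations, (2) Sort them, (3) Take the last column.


Rotations (sorted):
  0: $cddddd -> last char: d
  1: cddddd$ -> last char: $
  2: d$cdddd -> last char: d
  3: dd$cddd -> last char: d
  4: ddd$cdd -> last char: d
  5: dddd$cd -> last char: d
  6: ddddd$c -> last char: c


BWT = d$ddddc


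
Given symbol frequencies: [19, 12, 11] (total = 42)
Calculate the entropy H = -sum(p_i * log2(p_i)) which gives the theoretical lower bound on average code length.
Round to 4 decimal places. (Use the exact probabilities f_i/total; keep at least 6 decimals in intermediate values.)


Per-symbol terms -p_i * log2(p_i) with p_i = f_i/42:
  p = 19/42 = 0.452381: log2(p) = -1.144390, -p*log2(p) = 0.517700
  p = 12/42 = 0.285714: log2(p) = -1.807355, -p*log2(p) = 0.516387
  p = 11/42 = 0.261905: log2(p) = -1.932886, -p*log2(p) = 0.506232
H = 0.517700 + 0.516387 + 0.506232 = 1.540319

H = 1.5403 bits/symbol


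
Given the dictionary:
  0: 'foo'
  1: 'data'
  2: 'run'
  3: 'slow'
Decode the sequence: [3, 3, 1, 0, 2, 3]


Look up each index in the dictionary:
  3 -> 'slow'
  3 -> 'slow'
  1 -> 'data'
  0 -> 'foo'
  2 -> 'run'
  3 -> 'slow'

Decoded: "slow slow data foo run slow"


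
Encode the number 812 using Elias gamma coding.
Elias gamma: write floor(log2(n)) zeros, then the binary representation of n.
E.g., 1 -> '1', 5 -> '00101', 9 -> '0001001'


num_bits = floor(log2(812)) + 1 = 10
leading_zeros = num_bits - 1 = 9
binary(812) = 1100101100

Elias gamma(812) = '000000000' + '1100101100' = 0000000001100101100 (19 bits)


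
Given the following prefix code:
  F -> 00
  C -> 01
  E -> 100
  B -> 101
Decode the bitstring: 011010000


Decoding step by step:
Bits 01 -> C
Bits 101 -> B
Bits 00 -> F
Bits 00 -> F


Decoded message: CBFF


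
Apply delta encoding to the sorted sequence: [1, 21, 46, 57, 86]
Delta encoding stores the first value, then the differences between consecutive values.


First value: 1
Deltas:
  21 - 1 = 20
  46 - 21 = 25
  57 - 46 = 11
  86 - 57 = 29


Delta encoded: [1, 20, 25, 11, 29]


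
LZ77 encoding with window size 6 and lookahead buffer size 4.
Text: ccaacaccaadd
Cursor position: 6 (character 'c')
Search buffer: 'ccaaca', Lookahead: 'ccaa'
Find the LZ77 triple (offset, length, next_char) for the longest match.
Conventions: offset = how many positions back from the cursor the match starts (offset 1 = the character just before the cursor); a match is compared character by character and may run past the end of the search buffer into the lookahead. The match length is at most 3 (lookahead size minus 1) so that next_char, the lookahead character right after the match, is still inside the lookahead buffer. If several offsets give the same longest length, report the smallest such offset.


Try each offset into the search buffer:
  offset=1 (pos 5, char 'a'): match length 0
  offset=2 (pos 4, char 'c'): match length 1
  offset=3 (pos 3, char 'a'): match length 0
  offset=4 (pos 2, char 'a'): match length 0
  offset=5 (pos 1, char 'c'): match length 1
  offset=6 (pos 0, char 'c'): match length 3
Longest match has length 3 at offset 6.
next_char = character at position 6 + 3 = 9 -> 'a'

Best match: offset=6, length=3 (matching 'cca' starting at position 0)
LZ77 triple: (6, 3, 'a')


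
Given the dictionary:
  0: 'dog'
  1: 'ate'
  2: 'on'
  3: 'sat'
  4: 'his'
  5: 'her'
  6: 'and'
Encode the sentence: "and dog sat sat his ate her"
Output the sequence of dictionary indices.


Look up each word in the dictionary:
  'and' -> 6
  'dog' -> 0
  'sat' -> 3
  'sat' -> 3
  'his' -> 4
  'ate' -> 1
  'her' -> 5

Encoded: [6, 0, 3, 3, 4, 1, 5]


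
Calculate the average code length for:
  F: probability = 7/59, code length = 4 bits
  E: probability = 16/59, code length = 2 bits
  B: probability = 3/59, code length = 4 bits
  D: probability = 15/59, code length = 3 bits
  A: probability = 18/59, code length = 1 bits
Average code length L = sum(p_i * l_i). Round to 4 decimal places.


Weighted contributions p_i * l_i:
  F: (7/59) * 4 = 28/59
  E: (16/59) * 2 = 32/59
  B: (3/59) * 4 = 12/59
  D: (15/59) * 3 = 45/59
  A: (18/59) * 1 = 18/59
Sum = (28 + 32 + 12 + 45 + 18)/59 = 135/59

L = 135/59 = 2.2881 bits/symbol


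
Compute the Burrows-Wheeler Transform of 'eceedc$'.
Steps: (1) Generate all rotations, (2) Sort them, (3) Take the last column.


Rotations (sorted):
  0: $eceedc -> last char: c
  1: c$eceed -> last char: d
  2: ceedc$e -> last char: e
  3: dc$ecee -> last char: e
  4: eceedc$ -> last char: $
  5: edc$ece -> last char: e
  6: eedc$ec -> last char: c


BWT = cdee$ec


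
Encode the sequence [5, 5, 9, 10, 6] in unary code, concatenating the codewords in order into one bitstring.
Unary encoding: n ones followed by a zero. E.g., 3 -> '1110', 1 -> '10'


Encode each number as n ones followed by a terminating 0:
  5 -> 111110 (6 bits)
  5 -> 111110 (6 bits)
  9 -> 1111111110 (10 bits)
  10 -> 11111111110 (11 bits)
  6 -> 1111110 (7 bits)
Total length = 6 + 6 + 10 + 11 + 7 = 40 bits.

Unary([5, 5, 9, 10, 6]) = 1111101111101111111110111111111101111110 (40 bits)


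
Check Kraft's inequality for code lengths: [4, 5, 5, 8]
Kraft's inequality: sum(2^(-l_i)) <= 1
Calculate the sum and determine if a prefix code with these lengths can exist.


Sum = 2^(-4) + 2^(-5) + 2^(-5) + 2^(-8)
    = 0.0625 + 0.03125 + 0.03125 + 0.00390625
    = 33/256 = 0.12890625
Since 0.12890625 <= 1, Kraft's inequality IS satisfied.
A prefix code with these lengths CAN exist.

Kraft sum = 0.12890625. Satisfied.


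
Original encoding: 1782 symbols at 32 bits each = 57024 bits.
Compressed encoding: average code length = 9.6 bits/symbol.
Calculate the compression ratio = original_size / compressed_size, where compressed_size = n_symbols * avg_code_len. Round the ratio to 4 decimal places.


original_size = n_symbols * orig_bits = 1782 * 32 = 57024 bits
compressed_size = n_symbols * avg_code_len = 1782 * 9.6 = 17107.2 bits
ratio = original_size / compressed_size = 57024 / 17107.2 = 3.3333

Compression ratio = 3.3333


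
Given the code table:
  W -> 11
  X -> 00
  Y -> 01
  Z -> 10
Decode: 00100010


Decoding:
00 -> X
10 -> Z
00 -> X
10 -> Z


Result: XZXZ


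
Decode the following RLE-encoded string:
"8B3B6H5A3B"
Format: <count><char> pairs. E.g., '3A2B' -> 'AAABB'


Expanding each <count><char> pair:
  8B -> 'BBBBBBBB'
  3B -> 'BBB'
  6H -> 'HHHHHH'
  5A -> 'AAAAA'
  3B -> 'BBB'

Decoded = BBBBBBBBBBBHHHHHHAAAAABBB


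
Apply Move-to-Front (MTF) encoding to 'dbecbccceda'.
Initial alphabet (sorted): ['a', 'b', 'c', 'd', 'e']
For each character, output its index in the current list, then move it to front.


MTF encoding:
'd': index 3 in ['a', 'b', 'c', 'd', 'e'] -> ['d', 'a', 'b', 'c', 'e']
'b': index 2 in ['d', 'a', 'b', 'c', 'e'] -> ['b', 'd', 'a', 'c', 'e']
'e': index 4 in ['b', 'd', 'a', 'c', 'e'] -> ['e', 'b', 'd', 'a', 'c']
'c': index 4 in ['e', 'b', 'd', 'a', 'c'] -> ['c', 'e', 'b', 'd', 'a']
'b': index 2 in ['c', 'e', 'b', 'd', 'a'] -> ['b', 'c', 'e', 'd', 'a']
'c': index 1 in ['b', 'c', 'e', 'd', 'a'] -> ['c', 'b', 'e', 'd', 'a']
'c': index 0 in ['c', 'b', 'e', 'd', 'a'] -> ['c', 'b', 'e', 'd', 'a']
'c': index 0 in ['c', 'b', 'e', 'd', 'a'] -> ['c', 'b', 'e', 'd', 'a']
'e': index 2 in ['c', 'b', 'e', 'd', 'a'] -> ['e', 'c', 'b', 'd', 'a']
'd': index 3 in ['e', 'c', 'b', 'd', 'a'] -> ['d', 'e', 'c', 'b', 'a']
'a': index 4 in ['d', 'e', 'c', 'b', 'a'] -> ['a', 'd', 'e', 'c', 'b']


Output: [3, 2, 4, 4, 2, 1, 0, 0, 2, 3, 4]


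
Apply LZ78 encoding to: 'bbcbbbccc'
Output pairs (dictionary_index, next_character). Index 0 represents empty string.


LZ78 encoding steps:
Dictionary: {0: ''}
Step 1: w='' (idx 0), next='b' -> output (0, 'b'), add 'b' as idx 1
Step 2: w='b' (idx 1), next='c' -> output (1, 'c'), add 'bc' as idx 2
Step 3: w='b' (idx 1), next='b' -> output (1, 'b'), add 'bb' as idx 3
Step 4: w='bc' (idx 2), next='c' -> output (2, 'c'), add 'bcc' as idx 4
Step 5: w='' (idx 0), next='c' -> output (0, 'c'), add 'c' as idx 5


Encoded: [(0, 'b'), (1, 'c'), (1, 'b'), (2, 'c'), (0, 'c')]


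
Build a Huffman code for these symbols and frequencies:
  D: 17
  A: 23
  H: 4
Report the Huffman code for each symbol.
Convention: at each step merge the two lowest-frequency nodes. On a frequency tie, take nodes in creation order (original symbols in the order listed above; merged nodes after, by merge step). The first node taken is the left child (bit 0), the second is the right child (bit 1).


Huffman tree construction:
Step 1: Merge H(4) + D(17) = 21
Step 2: Merge (H+D)(21) + A(23) = 44
Read each symbol's code off the tree from the root (left child = 0, right child = 1).

Codes:
  D: 01 (length 2)
  A: 1 (length 1)
  H: 00 (length 2)
Average code length: 65/44 = 1.4773 bits/symbol


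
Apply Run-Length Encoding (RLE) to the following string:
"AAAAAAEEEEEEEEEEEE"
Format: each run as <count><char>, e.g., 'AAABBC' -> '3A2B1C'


Scanning runs left to right:
  i=0: run of 'A' x 6 -> '6A'
  i=6: run of 'E' x 12 -> '12E'

RLE = 6A12E


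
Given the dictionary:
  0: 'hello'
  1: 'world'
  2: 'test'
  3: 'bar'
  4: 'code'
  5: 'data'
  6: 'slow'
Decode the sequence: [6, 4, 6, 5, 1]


Look up each index in the dictionary:
  6 -> 'slow'
  4 -> 'code'
  6 -> 'slow'
  5 -> 'data'
  1 -> 'world'

Decoded: "slow code slow data world"


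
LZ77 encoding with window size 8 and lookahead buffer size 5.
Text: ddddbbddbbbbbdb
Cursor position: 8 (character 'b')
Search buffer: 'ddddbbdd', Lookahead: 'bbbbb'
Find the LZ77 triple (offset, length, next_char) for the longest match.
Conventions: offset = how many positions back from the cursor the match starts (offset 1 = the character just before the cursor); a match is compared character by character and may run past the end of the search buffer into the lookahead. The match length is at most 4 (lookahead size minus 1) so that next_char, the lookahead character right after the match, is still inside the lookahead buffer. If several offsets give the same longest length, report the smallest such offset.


Try each offset into the search buffer:
  offset=1 (pos 7, char 'd'): match length 0
  offset=2 (pos 6, char 'd'): match length 0
  offset=3 (pos 5, char 'b'): match length 1
  offset=4 (pos 4, char 'b'): match length 2
  offset=5 (pos 3, char 'd'): match length 0
  offset=6 (pos 2, char 'd'): match length 0
  offset=7 (pos 1, char 'd'): match length 0
  offset=8 (pos 0, char 'd'): match length 0
Longest match has length 2 at offset 4.
next_char = character at position 8 + 2 = 10 -> 'b'

Best match: offset=4, length=2 (matching 'bb' starting at position 4)
LZ77 triple: (4, 2, 'b')


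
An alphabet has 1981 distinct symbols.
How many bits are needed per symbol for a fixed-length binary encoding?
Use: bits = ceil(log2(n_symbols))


log2(1981) = 10.952
Bracket: 2^10 = 1024 < 1981 <= 2^11 = 2048
So ceil(log2(1981)) = 11

bits = ceil(log2(1981)) = ceil(10.952) = 11 bits


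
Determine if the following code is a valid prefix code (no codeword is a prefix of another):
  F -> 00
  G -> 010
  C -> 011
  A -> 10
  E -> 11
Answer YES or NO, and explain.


Checking each pair (does one codeword prefix another?):
  F='00' vs G='010': no prefix
  F='00' vs C='011': no prefix
  F='00' vs A='10': no prefix
  F='00' vs E='11': no prefix
  G='010' vs F='00': no prefix
  G='010' vs C='011': no prefix
  G='010' vs A='10': no prefix
  G='010' vs E='11': no prefix
  C='011' vs F='00': no prefix
  C='011' vs G='010': no prefix
  C='011' vs A='10': no prefix
  C='011' vs E='11': no prefix
  A='10' vs F='00': no prefix
  A='10' vs G='010': no prefix
  A='10' vs C='011': no prefix
  A='10' vs E='11': no prefix
  E='11' vs F='00': no prefix
  E='11' vs G='010': no prefix
  E='11' vs C='011': no prefix
  E='11' vs A='10': no prefix
No violation found over all pairs.

YES -- this is a valid prefix code. No codeword is a prefix of any other codeword.


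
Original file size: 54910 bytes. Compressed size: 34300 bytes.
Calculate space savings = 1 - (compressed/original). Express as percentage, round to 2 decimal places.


ratio = compressed/original = 34300/54910 = 0.624659
savings = 1 - ratio = 1 - 0.624659 = 0.375341
as a percentage: 0.375341 * 100 = 37.53%

Space savings = 1 - 34300/54910 = 37.53%


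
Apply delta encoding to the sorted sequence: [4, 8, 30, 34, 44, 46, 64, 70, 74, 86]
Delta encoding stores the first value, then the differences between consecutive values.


First value: 4
Deltas:
  8 - 4 = 4
  30 - 8 = 22
  34 - 30 = 4
  44 - 34 = 10
  46 - 44 = 2
  64 - 46 = 18
  70 - 64 = 6
  74 - 70 = 4
  86 - 74 = 12


Delta encoded: [4, 4, 22, 4, 10, 2, 18, 6, 4, 12]


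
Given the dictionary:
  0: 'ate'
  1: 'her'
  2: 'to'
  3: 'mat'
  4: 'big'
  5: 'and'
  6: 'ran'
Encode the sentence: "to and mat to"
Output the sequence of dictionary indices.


Look up each word in the dictionary:
  'to' -> 2
  'and' -> 5
  'mat' -> 3
  'to' -> 2

Encoded: [2, 5, 3, 2]


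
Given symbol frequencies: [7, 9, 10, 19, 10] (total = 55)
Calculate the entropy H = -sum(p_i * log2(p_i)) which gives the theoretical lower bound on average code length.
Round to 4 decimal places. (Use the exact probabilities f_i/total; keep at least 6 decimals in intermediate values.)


Per-symbol terms -p_i * log2(p_i) with p_i = f_i/55:
  p = 7/55 = 0.127273: log2(p) = -2.974005, -p*log2(p) = 0.378510
  p = 9/55 = 0.163636: log2(p) = -2.611435, -p*log2(p) = 0.427326
  p = 10/55 = 0.181818: log2(p) = -2.459432, -p*log2(p) = 0.447169
  p = 19/55 = 0.345455: log2(p) = -1.533432, -p*log2(p) = 0.529731
  p = 10/55 = 0.181818: log2(p) = -2.459432, -p*log2(p) = 0.447169
H = 0.378510 + 0.427326 + 0.447169 + 0.529731 + 0.447169 = 2.229905

H = 2.2299 bits/symbol


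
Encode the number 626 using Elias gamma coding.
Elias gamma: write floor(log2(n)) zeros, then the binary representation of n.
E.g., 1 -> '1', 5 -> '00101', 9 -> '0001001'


num_bits = floor(log2(626)) + 1 = 10
leading_zeros = num_bits - 1 = 9
binary(626) = 1001110010

Elias gamma(626) = '000000000' + '1001110010' = 0000000001001110010 (19 bits)


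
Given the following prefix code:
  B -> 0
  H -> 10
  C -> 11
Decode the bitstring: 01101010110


Decoding step by step:
Bits 0 -> B
Bits 11 -> C
Bits 0 -> B
Bits 10 -> H
Bits 10 -> H
Bits 11 -> C
Bits 0 -> B


Decoded message: BCBHHCB


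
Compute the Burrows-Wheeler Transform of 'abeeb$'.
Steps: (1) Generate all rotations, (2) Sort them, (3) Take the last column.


Rotations (sorted):
  0: $abeeb -> last char: b
  1: abeeb$ -> last char: $
  2: b$abee -> last char: e
  3: beeb$a -> last char: a
  4: eb$abe -> last char: e
  5: eeb$ab -> last char: b


BWT = b$eaeb


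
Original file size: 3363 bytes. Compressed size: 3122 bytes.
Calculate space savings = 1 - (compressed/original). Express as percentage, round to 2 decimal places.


ratio = compressed/original = 3122/3363 = 0.928338
savings = 1 - ratio = 1 - 0.928338 = 0.071662
as a percentage: 0.071662 * 100 = 7.17%

Space savings = 1 - 3122/3363 = 7.17%


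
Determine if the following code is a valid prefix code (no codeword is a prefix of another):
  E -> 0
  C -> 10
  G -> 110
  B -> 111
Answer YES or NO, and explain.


Checking each pair (does one codeword prefix another?):
  E='0' vs C='10': no prefix
  E='0' vs G='110': no prefix
  E='0' vs B='111': no prefix
  C='10' vs E='0': no prefix
  C='10' vs G='110': no prefix
  C='10' vs B='111': no prefix
  G='110' vs E='0': no prefix
  G='110' vs C='10': no prefix
  G='110' vs B='111': no prefix
  B='111' vs E='0': no prefix
  B='111' vs C='10': no prefix
  B='111' vs G='110': no prefix
No violation found over all pairs.

YES -- this is a valid prefix code. No codeword is a prefix of any other codeword.


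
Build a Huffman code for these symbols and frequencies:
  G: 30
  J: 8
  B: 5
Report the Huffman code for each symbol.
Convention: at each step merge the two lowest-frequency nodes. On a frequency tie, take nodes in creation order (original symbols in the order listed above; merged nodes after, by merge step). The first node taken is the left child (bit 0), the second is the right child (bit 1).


Huffman tree construction:
Step 1: Merge B(5) + J(8) = 13
Step 2: Merge (B+J)(13) + G(30) = 43
Read each symbol's code off the tree from the root (left child = 0, right child = 1).

Codes:
  G: 1 (length 1)
  J: 01 (length 2)
  B: 00 (length 2)
Average code length: 56/43 = 1.3023 bits/symbol


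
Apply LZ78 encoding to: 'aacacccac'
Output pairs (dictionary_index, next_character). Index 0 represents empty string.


LZ78 encoding steps:
Dictionary: {0: ''}
Step 1: w='' (idx 0), next='a' -> output (0, 'a'), add 'a' as idx 1
Step 2: w='a' (idx 1), next='c' -> output (1, 'c'), add 'ac' as idx 2
Step 3: w='ac' (idx 2), next='c' -> output (2, 'c'), add 'acc' as idx 3
Step 4: w='' (idx 0), next='c' -> output (0, 'c'), add 'c' as idx 4
Step 5: w='ac' (idx 2), end of input -> output (2, '')


Encoded: [(0, 'a'), (1, 'c'), (2, 'c'), (0, 'c'), (2, '')]


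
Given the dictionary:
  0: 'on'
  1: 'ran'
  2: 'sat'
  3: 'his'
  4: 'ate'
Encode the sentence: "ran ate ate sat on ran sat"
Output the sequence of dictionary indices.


Look up each word in the dictionary:
  'ran' -> 1
  'ate' -> 4
  'ate' -> 4
  'sat' -> 2
  'on' -> 0
  'ran' -> 1
  'sat' -> 2

Encoded: [1, 4, 4, 2, 0, 1, 2]


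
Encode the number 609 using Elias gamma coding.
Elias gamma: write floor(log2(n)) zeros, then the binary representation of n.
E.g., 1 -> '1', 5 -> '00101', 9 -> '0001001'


num_bits = floor(log2(609)) + 1 = 10
leading_zeros = num_bits - 1 = 9
binary(609) = 1001100001

Elias gamma(609) = '000000000' + '1001100001' = 0000000001001100001 (19 bits)


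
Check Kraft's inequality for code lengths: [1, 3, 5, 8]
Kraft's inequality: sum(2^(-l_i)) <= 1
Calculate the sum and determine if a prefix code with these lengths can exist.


Sum = 2^(-1) + 2^(-3) + 2^(-5) + 2^(-8)
    = 0.5 + 0.125 + 0.03125 + 0.00390625
    = 169/256 = 0.66015625
Since 0.66015625 <= 1, Kraft's inequality IS satisfied.
A prefix code with these lengths CAN exist.

Kraft sum = 0.66015625. Satisfied.


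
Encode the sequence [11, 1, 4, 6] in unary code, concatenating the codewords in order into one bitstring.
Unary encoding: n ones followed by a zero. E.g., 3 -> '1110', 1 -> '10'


Encode each number as n ones followed by a terminating 0:
  11 -> 111111111110 (12 bits)
  1 -> 10 (2 bits)
  4 -> 11110 (5 bits)
  6 -> 1111110 (7 bits)
Total length = 12 + 2 + 5 + 7 = 26 bits.

Unary([11, 1, 4, 6]) = 11111111111010111101111110 (26 bits)


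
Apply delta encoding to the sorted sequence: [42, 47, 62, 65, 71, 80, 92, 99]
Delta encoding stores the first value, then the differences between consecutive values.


First value: 42
Deltas:
  47 - 42 = 5
  62 - 47 = 15
  65 - 62 = 3
  71 - 65 = 6
  80 - 71 = 9
  92 - 80 = 12
  99 - 92 = 7


Delta encoded: [42, 5, 15, 3, 6, 9, 12, 7]


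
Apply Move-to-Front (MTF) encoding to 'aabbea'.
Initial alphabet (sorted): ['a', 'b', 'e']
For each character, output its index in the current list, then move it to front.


MTF encoding:
'a': index 0 in ['a', 'b', 'e'] -> ['a', 'b', 'e']
'a': index 0 in ['a', 'b', 'e'] -> ['a', 'b', 'e']
'b': index 1 in ['a', 'b', 'e'] -> ['b', 'a', 'e']
'b': index 0 in ['b', 'a', 'e'] -> ['b', 'a', 'e']
'e': index 2 in ['b', 'a', 'e'] -> ['e', 'b', 'a']
'a': index 2 in ['e', 'b', 'a'] -> ['a', 'e', 'b']


Output: [0, 0, 1, 0, 2, 2]


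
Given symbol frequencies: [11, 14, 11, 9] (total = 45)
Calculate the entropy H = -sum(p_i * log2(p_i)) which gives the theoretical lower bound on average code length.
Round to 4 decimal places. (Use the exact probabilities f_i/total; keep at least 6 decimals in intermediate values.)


Per-symbol terms -p_i * log2(p_i) with p_i = f_i/45:
  p = 11/45 = 0.244444: log2(p) = -2.032421, -p*log2(p) = 0.496814
  p = 14/45 = 0.311111: log2(p) = -1.684498, -p*log2(p) = 0.524066
  p = 11/45 = 0.244444: log2(p) = -2.032421, -p*log2(p) = 0.496814
  p = 9/45 = 0.200000: log2(p) = -2.321928, -p*log2(p) = 0.464386
H = 0.496814 + 0.524066 + 0.496814 + 0.464386 = 1.982080

H = 1.9821 bits/symbol


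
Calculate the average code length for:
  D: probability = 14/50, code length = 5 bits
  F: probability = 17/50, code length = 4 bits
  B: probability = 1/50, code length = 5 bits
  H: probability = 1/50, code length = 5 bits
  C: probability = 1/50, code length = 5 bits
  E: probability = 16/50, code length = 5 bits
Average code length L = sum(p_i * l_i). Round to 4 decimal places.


Weighted contributions p_i * l_i:
  D: (14/50) * 5 = 70/50
  F: (17/50) * 4 = 68/50
  B: (1/50) * 5 = 5/50
  H: (1/50) * 5 = 5/50
  C: (1/50) * 5 = 5/50
  E: (16/50) * 5 = 80/50
Sum = (70 + 68 + 5 + 5 + 5 + 80)/50 = 233/50

L = 233/50 = 4.6600 bits/symbol


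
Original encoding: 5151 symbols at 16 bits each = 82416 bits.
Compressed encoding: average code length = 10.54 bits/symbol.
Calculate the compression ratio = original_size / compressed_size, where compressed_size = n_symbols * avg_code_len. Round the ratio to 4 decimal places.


original_size = n_symbols * orig_bits = 5151 * 16 = 82416 bits
compressed_size = n_symbols * avg_code_len = 5151 * 10.54 = 54291.54 bits
ratio = original_size / compressed_size = 82416 / 54291.54 = 1.518

Compression ratio = 1.518


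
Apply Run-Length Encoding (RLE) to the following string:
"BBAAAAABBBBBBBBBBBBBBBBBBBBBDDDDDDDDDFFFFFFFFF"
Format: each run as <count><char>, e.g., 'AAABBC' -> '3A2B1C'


Scanning runs left to right:
  i=0: run of 'B' x 2 -> '2B'
  i=2: run of 'A' x 5 -> '5A'
  i=7: run of 'B' x 21 -> '21B'
  i=28: run of 'D' x 9 -> '9D'
  i=37: run of 'F' x 9 -> '9F'

RLE = 2B5A21B9D9F


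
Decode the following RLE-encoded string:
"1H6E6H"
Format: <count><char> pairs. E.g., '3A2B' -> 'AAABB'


Expanding each <count><char> pair:
  1H -> 'H'
  6E -> 'EEEEEE'
  6H -> 'HHHHHH'

Decoded = HEEEEEEHHHHHH


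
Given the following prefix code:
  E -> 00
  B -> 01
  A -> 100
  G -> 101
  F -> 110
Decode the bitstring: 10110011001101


Decoding step by step:
Bits 101 -> G
Bits 100 -> A
Bits 110 -> F
Bits 01 -> B
Bits 101 -> G


Decoded message: GAFBG


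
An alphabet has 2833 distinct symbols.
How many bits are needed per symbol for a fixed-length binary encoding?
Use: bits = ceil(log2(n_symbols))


log2(2833) = 11.4681
Bracket: 2^11 = 2048 < 2833 <= 2^12 = 4096
So ceil(log2(2833)) = 12

bits = ceil(log2(2833)) = ceil(11.4681) = 12 bits


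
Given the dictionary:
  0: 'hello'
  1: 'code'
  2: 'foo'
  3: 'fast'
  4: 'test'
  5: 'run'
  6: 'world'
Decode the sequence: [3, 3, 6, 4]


Look up each index in the dictionary:
  3 -> 'fast'
  3 -> 'fast'
  6 -> 'world'
  4 -> 'test'

Decoded: "fast fast world test"


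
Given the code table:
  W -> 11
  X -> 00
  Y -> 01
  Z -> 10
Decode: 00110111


Decoding:
00 -> X
11 -> W
01 -> Y
11 -> W


Result: XWYW


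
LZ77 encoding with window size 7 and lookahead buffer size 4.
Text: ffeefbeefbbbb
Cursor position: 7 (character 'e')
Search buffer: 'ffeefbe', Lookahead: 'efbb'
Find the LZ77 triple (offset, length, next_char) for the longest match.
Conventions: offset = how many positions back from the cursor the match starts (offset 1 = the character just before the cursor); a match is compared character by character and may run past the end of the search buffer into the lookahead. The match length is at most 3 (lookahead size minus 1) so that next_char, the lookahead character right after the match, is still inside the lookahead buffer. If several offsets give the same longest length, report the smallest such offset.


Try each offset into the search buffer:
  offset=1 (pos 6, char 'e'): match length 1
  offset=2 (pos 5, char 'b'): match length 0
  offset=3 (pos 4, char 'f'): match length 0
  offset=4 (pos 3, char 'e'): match length 3
  offset=5 (pos 2, char 'e'): match length 1
  offset=6 (pos 1, char 'f'): match length 0
  offset=7 (pos 0, char 'f'): match length 0
Longest match has length 3 at offset 4.
next_char = character at position 7 + 3 = 10 -> 'b'

Best match: offset=4, length=3 (matching 'efb' starting at position 3)
LZ77 triple: (4, 3, 'b')


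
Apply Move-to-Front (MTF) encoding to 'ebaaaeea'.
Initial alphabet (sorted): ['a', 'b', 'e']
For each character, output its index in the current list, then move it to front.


MTF encoding:
'e': index 2 in ['a', 'b', 'e'] -> ['e', 'a', 'b']
'b': index 2 in ['e', 'a', 'b'] -> ['b', 'e', 'a']
'a': index 2 in ['b', 'e', 'a'] -> ['a', 'b', 'e']
'a': index 0 in ['a', 'b', 'e'] -> ['a', 'b', 'e']
'a': index 0 in ['a', 'b', 'e'] -> ['a', 'b', 'e']
'e': index 2 in ['a', 'b', 'e'] -> ['e', 'a', 'b']
'e': index 0 in ['e', 'a', 'b'] -> ['e', 'a', 'b']
'a': index 1 in ['e', 'a', 'b'] -> ['a', 'e', 'b']


Output: [2, 2, 2, 0, 0, 2, 0, 1]


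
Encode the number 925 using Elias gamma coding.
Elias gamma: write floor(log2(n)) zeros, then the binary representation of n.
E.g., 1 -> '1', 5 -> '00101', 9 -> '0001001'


num_bits = floor(log2(925)) + 1 = 10
leading_zeros = num_bits - 1 = 9
binary(925) = 1110011101

Elias gamma(925) = '000000000' + '1110011101' = 0000000001110011101 (19 bits)


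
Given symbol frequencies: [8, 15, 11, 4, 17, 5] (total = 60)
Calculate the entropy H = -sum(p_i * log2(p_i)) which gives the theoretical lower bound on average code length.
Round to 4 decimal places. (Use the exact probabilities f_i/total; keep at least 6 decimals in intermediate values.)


Per-symbol terms -p_i * log2(p_i) with p_i = f_i/60:
  p = 8/60 = 0.133333: log2(p) = -2.906891, -p*log2(p) = 0.387585
  p = 15/60 = 0.250000: log2(p) = -2.000000, -p*log2(p) = 0.500000
  p = 11/60 = 0.183333: log2(p) = -2.447459, -p*log2(p) = 0.448701
  p = 4/60 = 0.066667: log2(p) = -3.906891, -p*log2(p) = 0.260459
  p = 17/60 = 0.283333: log2(p) = -1.819428, -p*log2(p) = 0.515505
  p = 5/60 = 0.083333: log2(p) = -3.584963, -p*log2(p) = 0.298747
H = 0.387585 + 0.500000 + 0.448701 + 0.260459 + 0.515505 + 0.298747 = 2.410997

H = 2.411 bits/symbol
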